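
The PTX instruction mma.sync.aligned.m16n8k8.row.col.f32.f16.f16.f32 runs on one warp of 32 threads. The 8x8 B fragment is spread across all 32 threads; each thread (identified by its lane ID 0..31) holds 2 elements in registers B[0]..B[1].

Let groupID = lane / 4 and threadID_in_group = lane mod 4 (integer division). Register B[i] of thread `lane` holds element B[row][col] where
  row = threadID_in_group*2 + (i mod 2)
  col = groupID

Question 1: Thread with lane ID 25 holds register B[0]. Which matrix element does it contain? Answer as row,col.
25: gid=6,tid=1
[0] (1*2+0,6) = (2,6)

2,6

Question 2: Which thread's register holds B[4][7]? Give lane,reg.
30,0

c:7=>grp=7  r:4=>tig=2,lo=0
L=7*4+2=30  i=0=0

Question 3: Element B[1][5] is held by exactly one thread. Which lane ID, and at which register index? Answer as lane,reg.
c:5=>grp=5  r:1=>tig=0,lo=1
L=5*4+0=20  i=1=1

20,1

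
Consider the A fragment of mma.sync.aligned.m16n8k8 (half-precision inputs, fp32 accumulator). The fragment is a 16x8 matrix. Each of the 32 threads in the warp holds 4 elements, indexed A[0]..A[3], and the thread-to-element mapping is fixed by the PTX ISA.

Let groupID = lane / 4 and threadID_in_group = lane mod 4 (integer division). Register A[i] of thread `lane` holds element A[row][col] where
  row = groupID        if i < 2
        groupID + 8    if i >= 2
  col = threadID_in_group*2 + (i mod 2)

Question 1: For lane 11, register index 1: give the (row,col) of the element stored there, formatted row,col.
2,7

11: gr=2,th=3
[1] (2+0,3*2+1) = (2,7)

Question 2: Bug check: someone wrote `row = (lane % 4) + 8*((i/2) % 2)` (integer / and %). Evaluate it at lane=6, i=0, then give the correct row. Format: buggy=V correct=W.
`(lane % 4) + 8*((i/2) % 2)`[6,0]=>2
L=6=>grp=6>>2=1, tig=6&3=2
[0]=>row 1+0=1  col 2·2+0=4
row: 2 vs 1

buggy=2 correct=1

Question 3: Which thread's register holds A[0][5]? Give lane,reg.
r: 0->gid=0,r8=0  c: 5->tid=2,i&1=1
L=0*4+2=2  i=0*2+1=1

2,1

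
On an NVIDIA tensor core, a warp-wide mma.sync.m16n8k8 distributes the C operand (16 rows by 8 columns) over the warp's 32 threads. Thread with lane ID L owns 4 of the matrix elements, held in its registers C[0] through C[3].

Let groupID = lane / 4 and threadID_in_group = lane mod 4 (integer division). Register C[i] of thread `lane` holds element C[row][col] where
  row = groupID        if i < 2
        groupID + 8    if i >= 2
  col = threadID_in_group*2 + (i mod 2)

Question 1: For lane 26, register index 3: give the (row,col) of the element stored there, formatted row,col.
14,5

lane 26: grp=6 (26/4), tig=2 (26%4)
i=3: r=6+8=14, c=2*2+1=5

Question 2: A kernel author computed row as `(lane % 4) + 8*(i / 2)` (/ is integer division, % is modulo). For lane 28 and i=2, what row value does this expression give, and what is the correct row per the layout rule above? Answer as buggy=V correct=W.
buggy=8 correct=15

`(lane % 4) + 8*(i / 2)`[28,2]->8
lane 28: gid=7 (28/4), tid=0 (28%4)
i=2: r=7+8=15, c=0*2+0=0
row: 8 vs 15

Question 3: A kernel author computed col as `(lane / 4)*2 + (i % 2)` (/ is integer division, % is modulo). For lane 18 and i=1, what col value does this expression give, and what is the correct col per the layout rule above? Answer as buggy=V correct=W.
`(lane / 4)*2 + (i % 2)`[18,1]->9
18: gid=4,tid=2
[1] (4+0,2*2+1) = (4,5)
col: 9 vs 5

buggy=9 correct=5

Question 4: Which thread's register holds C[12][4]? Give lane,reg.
18,2

r=12->g=4,rb=1  c=4->t=2,b0=0
L=4*4+2=18  i=1*2+0=2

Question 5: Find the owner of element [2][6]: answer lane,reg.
r=2⇒gr=2,Rb=0  c=6⇒th=3,odd=0
L=2*4+3=11  i=0*2+0=0

11,0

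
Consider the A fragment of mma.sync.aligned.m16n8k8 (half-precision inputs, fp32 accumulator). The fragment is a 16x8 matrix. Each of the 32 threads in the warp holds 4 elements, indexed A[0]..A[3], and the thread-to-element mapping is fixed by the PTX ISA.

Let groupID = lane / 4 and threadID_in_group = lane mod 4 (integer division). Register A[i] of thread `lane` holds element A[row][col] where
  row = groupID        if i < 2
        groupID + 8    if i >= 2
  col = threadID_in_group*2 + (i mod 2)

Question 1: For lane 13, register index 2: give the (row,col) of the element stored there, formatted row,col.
11,2

lane 13: gid=3 (13/4), tid=1 (13%4)
i=2: r=3+8=11, c=1*2+0=2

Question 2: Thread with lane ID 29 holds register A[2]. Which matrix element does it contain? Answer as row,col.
lane 29⇒29/4=7, 29 mod 4=1
i=2  r:7+8⇒15  c:2·1+0⇒2

15,2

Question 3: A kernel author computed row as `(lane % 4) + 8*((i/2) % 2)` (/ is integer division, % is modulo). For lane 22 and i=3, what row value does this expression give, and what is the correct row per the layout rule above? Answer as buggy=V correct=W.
buggy=10 correct=13

`(lane % 4) + 8*((i/2) % 2)`[22,3]=>10
L=22=>grp=22>>2=5, tig=22&3=2
[3]=>row 5+8=13  col 2·2+1=5
row: 10 vs 13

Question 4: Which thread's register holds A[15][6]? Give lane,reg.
31,2

r=15→G=7,rhi=1  c=6→T=3,p=0
L=7*4+3=31  i=1*2+0=2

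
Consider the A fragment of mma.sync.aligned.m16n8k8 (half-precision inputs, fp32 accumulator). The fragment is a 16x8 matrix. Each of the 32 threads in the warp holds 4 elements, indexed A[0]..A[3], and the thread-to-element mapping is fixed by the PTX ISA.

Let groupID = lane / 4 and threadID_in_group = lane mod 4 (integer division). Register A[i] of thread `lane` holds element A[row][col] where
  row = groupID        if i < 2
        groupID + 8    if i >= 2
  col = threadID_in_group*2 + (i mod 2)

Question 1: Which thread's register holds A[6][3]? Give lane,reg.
25,1

r: 6->gid=6,r8=0  c: 3->tid=1,i&1=1
L=6*4+1=25  i=0*2+1=1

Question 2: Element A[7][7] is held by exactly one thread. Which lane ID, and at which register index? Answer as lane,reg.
r: 7->gid=7,r8=0  c: 7->tid=3,i&1=1
L=7*4+3=31  i=0*2+1=1

31,1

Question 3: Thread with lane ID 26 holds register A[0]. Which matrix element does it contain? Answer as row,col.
lane 26=>26/4=6, 26 mod 4=2
i=0  r:6+0=>6  c:2·2+0=>4

6,4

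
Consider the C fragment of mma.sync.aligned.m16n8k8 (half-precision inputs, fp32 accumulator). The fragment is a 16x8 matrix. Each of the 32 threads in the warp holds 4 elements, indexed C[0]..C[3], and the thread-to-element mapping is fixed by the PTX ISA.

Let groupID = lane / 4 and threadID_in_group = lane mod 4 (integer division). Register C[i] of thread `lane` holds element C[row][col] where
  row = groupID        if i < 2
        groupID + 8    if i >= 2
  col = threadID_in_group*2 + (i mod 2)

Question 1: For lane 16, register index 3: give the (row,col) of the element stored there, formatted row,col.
lane 16: g=4 (16/4), t=0 (16%4)
i=3: r=4+8=12, c=0*2+1=1

12,1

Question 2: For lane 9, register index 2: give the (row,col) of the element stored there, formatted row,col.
10,2

lane 9: gr=2 (9/4), th=1 (9%4)
i=2: r=2+8=10, c=1*2+0=2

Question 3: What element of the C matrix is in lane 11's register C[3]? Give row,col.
10,7

lane 11=>11/4=2, 11 mod 4=3
i=3  r:2+8=>10  c:2·3+1=>7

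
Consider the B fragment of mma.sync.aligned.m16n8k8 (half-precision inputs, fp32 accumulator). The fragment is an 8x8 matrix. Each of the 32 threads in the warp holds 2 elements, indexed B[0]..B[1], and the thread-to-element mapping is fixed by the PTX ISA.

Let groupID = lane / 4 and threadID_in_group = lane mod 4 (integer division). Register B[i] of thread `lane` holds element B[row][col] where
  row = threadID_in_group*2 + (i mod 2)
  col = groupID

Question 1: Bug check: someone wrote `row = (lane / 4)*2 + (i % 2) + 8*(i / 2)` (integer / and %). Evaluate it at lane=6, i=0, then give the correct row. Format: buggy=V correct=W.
buggy=2 correct=4

`(lane / 4)*2 + (i % 2) + 8*(i / 2)`[6,0]⇒2
lane 6⇒6/4=1, 6 mod 4=2
i=0  r:2·2+0⇒4  c:1
row: 2 vs 4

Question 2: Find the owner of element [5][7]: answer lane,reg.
c=7→G=7  r=5→T=2,p=1
L=7*4+2=30  i=1=1

30,1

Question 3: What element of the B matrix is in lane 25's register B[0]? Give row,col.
2,6

L=25→G=25>>2=6, T=25&3=1
[0]→row 1·2+0=2  col G=6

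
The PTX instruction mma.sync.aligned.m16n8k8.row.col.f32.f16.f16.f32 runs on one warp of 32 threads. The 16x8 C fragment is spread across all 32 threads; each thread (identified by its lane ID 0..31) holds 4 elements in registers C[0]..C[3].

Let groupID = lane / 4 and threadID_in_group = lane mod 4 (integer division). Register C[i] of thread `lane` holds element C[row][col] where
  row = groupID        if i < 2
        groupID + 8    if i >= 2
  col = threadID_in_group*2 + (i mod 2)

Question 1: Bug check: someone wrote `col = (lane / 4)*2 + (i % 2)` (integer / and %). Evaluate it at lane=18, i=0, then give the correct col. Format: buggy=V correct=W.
`(lane / 4)*2 + (i % 2)`[18,0]→8
lane 18→18/4=4, 18 mod 4=2
i=0  r:4+0→4  c:2·2+0→4
col: 8 vs 4

buggy=8 correct=4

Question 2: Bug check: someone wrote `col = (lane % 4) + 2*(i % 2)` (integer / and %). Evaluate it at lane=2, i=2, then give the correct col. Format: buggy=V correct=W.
buggy=2 correct=4

`(lane % 4) + 2*(i % 2)`[2,2]→2
lane 2: G=0 (2/4), T=2 (2%4)
i=2: r=0+8=8, c=2*2+0=4
col: 2 vs 4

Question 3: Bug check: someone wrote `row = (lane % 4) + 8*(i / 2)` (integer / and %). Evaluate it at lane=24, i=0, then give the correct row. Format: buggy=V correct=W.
buggy=0 correct=6

`(lane % 4) + 8*(i / 2)`[24,0]→0
24: G=6,T=0
[0] (6+0,0*2+0) = (6,0)
row: 0 vs 6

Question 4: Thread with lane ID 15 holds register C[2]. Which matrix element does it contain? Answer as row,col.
11,6

15: gr=3,th=3
[2] (3+8,3*2+0) = (11,6)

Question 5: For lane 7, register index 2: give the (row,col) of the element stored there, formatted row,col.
9,6

lane 7: gid=1 (7/4), tid=3 (7%4)
i=2: r=1+8=9, c=3*2+0=6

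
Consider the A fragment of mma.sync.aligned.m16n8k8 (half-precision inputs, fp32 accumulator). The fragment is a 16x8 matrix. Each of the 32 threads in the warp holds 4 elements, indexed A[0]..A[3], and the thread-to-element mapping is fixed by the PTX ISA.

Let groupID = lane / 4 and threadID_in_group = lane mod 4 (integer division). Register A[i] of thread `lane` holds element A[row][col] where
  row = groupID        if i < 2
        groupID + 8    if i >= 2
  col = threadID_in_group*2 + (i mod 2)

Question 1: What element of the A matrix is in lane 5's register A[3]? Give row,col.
lane 5: g=1 (5/4), t=1 (5%4)
i=3: r=1+8=9, c=1*2+1=3

9,3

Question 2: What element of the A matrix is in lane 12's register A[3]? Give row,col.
11,1

L=12->gid=12>>2=3, tid=12&3=0
[3]->row 3+8=11  col 0·2+1=1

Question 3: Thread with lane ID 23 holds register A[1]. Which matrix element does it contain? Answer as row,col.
23: gid=5,tid=3
[1] (5+0,3*2+1) = (5,7)

5,7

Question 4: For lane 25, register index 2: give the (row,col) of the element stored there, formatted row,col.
14,2

lane 25: G=6 (25/4), T=1 (25%4)
i=2: r=6+8=14, c=1*2+0=2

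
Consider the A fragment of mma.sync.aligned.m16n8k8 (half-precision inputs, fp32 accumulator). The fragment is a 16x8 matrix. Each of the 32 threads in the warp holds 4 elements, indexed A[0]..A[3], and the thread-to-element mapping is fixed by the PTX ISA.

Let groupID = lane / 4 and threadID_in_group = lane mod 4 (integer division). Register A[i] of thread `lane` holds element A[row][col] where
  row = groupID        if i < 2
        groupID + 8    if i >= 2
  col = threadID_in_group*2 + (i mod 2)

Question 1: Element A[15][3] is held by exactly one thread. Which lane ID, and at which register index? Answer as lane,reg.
r: 15->gid=7,r8=1  c: 3->tid=1,i&1=1
L=7*4+1=29  i=1*2+1=3

29,3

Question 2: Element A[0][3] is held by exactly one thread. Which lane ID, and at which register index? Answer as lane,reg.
1,1

r=0→G=0,rhi=0  c=3→T=1,p=1
L=0*4+1=1  i=0*2+1=1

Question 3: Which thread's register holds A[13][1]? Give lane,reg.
20,3

r=13->g=5,rb=1  c=1->t=0,b0=1
L=5*4+0=20  i=1*2+1=3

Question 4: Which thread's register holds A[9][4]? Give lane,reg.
r=9⇒gr=1,Rb=1  c=4⇒th=2,odd=0
L=1*4+2=6  i=1*2+0=2

6,2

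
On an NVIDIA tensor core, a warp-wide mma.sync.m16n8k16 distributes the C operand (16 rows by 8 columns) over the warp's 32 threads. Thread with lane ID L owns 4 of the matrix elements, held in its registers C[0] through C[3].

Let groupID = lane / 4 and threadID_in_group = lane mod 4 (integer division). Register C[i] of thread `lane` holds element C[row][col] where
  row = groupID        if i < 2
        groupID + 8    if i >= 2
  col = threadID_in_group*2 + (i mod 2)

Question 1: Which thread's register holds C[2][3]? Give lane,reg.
r=2⇒gr=2,Rb=0  c=3⇒th=1,odd=1
L=2*4+1=9  i=0*2+1=1

9,1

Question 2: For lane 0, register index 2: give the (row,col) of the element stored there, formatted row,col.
8,0

0: g=0,t=0
[2] (0+8,0*2+0) = (8,0)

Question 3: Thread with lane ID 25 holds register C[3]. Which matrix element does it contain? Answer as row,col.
25: G=6,T=1
[3] (6+8,1*2+1) = (14,3)

14,3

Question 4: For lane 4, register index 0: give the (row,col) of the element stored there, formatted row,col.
L=4=>grp=4>>2=1, tig=4&3=0
[0]=>row 1+0=1  col 0·2+0=0

1,0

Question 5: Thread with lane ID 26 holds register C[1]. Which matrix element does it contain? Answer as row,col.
6,5

lane 26->26/4=6, 26 mod 4=2
i=1  r:6+0->6  c:2·2+1->5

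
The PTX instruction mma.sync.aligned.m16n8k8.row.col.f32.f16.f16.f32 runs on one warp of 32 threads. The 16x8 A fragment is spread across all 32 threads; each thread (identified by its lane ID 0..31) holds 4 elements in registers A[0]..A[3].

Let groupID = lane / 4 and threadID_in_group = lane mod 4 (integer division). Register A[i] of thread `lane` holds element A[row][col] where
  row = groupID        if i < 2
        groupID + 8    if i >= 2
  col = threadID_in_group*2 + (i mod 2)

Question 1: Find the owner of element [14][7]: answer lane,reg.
r: 14->gid=6,r8=1  c: 7->tid=3,i&1=1
L=6*4+3=27  i=1*2+1=3

27,3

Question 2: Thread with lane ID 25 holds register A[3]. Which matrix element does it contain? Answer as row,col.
L=25->g=25>>2=6, t=25&3=1
[3]->row 6+8=14  col 1·2+1=3

14,3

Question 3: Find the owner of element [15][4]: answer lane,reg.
30,2

r=15->g=7,rb=1  c=4->t=2,b0=0
L=7*4+2=30  i=1*2+0=2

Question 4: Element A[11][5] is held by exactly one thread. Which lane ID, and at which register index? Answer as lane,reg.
r=11->g=3,rb=1  c=5->t=2,b0=1
L=3*4+2=14  i=1*2+1=3

14,3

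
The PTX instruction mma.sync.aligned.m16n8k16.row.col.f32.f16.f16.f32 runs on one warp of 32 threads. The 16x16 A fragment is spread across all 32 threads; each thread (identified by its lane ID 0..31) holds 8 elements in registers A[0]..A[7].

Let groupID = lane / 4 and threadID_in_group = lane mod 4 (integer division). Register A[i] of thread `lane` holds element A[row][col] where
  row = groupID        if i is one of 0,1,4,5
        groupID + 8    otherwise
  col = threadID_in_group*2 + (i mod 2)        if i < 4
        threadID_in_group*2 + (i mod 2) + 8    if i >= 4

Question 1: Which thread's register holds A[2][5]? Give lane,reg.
r: 2->gid=2,r8=0  c: 5->c8=0,tid=2,i&1=1
L=2*4+2=10  i=0*4+0*2+1=1

10,1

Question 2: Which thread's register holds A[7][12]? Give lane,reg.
30,4

r=7->g=7,rb=0  c=12->cb=1,t=2,b0=0
L=7*4+2=30  i=1*4+0*2+0=4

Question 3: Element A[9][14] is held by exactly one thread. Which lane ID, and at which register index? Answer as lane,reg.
7,6

r:9=>grp=1,rB=1  c:14=>cB=1,tig=3,lo=0
L=1*4+3=7  i=1*4+1*2+0=6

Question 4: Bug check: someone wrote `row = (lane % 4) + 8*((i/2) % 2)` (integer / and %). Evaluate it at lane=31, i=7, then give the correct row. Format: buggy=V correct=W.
`(lane % 4) + 8*((i/2) % 2)`[31,7]->11
31: gid=7,tid=3
[7] (7+8,3*2+1+8) = (15,15)
row: 11 vs 15

buggy=11 correct=15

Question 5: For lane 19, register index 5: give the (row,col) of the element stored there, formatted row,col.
4,15

lane 19→19/4=4, 19 mod 4=3
i=5  r:4+0→4  c:2·3+1+8→15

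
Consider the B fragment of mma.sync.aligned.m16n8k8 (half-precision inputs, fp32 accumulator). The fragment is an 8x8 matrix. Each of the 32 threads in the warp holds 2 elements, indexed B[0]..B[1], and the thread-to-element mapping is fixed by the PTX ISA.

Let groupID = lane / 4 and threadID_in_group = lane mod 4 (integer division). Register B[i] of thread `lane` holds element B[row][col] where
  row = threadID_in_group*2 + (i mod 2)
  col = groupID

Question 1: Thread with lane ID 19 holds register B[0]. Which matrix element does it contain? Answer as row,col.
lane 19⇒19/4=4, 19 mod 4=3
i=0  r:2·3+0⇒6  c:4

6,4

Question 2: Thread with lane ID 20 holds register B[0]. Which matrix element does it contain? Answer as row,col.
lane 20->20/4=5, 20 mod 4=0
i=0  r:2·0+0->0  c:5

0,5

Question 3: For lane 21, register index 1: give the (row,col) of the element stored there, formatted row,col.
3,5

lane 21: grp=5 (21/4), tig=1 (21%4)
i=1: r=1*2+1=3, c=grp=5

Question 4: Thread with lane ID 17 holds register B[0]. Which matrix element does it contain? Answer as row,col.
2,4

17: gr=4,th=1
[0] (1*2+0,4) = (2,4)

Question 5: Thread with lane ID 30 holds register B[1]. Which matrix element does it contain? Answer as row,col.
5,7

lane 30->30/4=7, 30 mod 4=2
i=1  r:2·2+1->5  c:7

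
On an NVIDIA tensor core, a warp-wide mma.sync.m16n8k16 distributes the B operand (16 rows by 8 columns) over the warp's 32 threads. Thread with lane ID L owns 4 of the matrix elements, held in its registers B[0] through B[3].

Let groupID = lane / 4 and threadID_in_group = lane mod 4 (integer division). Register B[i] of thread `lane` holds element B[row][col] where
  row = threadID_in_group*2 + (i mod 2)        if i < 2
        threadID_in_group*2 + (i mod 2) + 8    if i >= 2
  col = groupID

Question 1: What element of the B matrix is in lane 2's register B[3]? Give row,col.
2: gr=0,th=2
[3] (2*2+1+8,0) = (13,0)

13,0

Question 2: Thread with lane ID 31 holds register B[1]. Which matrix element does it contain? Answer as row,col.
7,7

lane 31→31/4=7, 31 mod 4=3
i=1  r:2·3+1+0→7  c:7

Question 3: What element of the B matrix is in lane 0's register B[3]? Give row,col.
L=0->g=0>>2=0, t=0&3=0
[3]->row 0·2+1+8=9  col g=0

9,0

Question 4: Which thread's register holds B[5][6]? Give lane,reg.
c=6->g=6  r=5->rb=0,t=2,b0=1
L=6*4+2=26  i=0*2+1=1

26,1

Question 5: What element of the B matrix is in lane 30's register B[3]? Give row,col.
L=30=>grp=30>>2=7, tig=30&3=2
[3]=>row 2·2+1+8=13  col grp=7

13,7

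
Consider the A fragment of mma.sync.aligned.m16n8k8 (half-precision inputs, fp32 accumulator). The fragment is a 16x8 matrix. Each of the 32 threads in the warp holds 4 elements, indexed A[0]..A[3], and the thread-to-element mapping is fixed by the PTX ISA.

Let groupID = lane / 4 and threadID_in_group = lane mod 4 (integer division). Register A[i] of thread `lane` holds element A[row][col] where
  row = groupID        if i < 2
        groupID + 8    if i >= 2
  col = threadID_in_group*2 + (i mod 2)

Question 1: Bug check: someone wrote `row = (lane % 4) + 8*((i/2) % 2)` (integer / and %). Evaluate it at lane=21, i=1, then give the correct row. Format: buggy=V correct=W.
`(lane % 4) + 8*((i/2) % 2)`[21,1]->1
lane 21: gid=5 (21/4), tid=1 (21%4)
i=1: r=5+0=5, c=1*2+1=3
row: 1 vs 5

buggy=1 correct=5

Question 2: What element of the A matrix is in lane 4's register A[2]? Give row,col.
9,0

lane 4: g=1 (4/4), t=0 (4%4)
i=2: r=1+8=9, c=0*2+0=0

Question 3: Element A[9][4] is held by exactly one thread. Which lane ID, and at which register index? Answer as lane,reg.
r=9->g=1,rb=1  c=4->t=2,b0=0
L=1*4+2=6  i=1*2+0=2

6,2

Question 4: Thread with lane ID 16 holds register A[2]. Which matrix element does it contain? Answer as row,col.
12,0

16: G=4,T=0
[2] (4+8,0*2+0) = (12,0)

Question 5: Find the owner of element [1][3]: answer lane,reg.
r=1→G=1,rhi=0  c=3→T=1,p=1
L=1*4+1=5  i=0*2+1=1

5,1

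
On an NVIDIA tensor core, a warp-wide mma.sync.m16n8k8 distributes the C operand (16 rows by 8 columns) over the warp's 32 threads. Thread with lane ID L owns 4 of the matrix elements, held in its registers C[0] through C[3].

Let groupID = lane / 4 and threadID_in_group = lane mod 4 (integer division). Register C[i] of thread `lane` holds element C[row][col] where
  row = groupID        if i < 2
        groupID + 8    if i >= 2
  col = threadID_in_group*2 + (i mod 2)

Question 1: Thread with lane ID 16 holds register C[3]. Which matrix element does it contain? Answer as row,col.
lane 16=>16/4=4, 16 mod 4=0
i=3  r:4+8=>12  c:2·0+1=>1

12,1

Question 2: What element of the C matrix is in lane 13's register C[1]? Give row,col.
13: G=3,T=1
[1] (3+0,1*2+1) = (3,3)

3,3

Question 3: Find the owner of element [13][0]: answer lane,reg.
20,2

r: 13->gid=5,r8=1  c: 0->tid=0,i&1=0
L=5*4+0=20  i=1*2+0=2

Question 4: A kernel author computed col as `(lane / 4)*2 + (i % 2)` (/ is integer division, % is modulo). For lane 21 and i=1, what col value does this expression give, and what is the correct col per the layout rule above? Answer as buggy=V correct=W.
buggy=11 correct=3

`(lane / 4)*2 + (i % 2)`[21,1]->11
lane 21: gid=5 (21/4), tid=1 (21%4)
i=1: r=5+0=5, c=1*2+1=3
col: 11 vs 3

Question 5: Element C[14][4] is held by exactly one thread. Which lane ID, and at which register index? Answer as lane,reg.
26,2

r: 14->gid=6,r8=1  c: 4->tid=2,i&1=0
L=6*4+2=26  i=1*2+0=2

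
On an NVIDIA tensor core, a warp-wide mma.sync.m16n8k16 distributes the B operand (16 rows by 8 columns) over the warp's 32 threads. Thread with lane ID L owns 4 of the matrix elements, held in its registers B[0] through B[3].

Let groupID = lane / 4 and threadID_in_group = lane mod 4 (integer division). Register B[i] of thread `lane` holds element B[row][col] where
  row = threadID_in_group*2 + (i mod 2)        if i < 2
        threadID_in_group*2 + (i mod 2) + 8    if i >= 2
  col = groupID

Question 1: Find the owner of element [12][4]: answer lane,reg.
c=4->g=4  r=12->rb=1,t=2,b0=0
L=4*4+2=18  i=1*2+0=2

18,2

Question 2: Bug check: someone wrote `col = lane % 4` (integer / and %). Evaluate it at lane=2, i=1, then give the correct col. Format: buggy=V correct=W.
`lane % 4`[2,1]→2
lane 2: G=0 (2/4), T=2 (2%4)
i=1: r=2*2+1+0=5, c=G=0
col: 2 vs 0

buggy=2 correct=0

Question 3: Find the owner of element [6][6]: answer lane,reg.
27,0

c=6⇒gr=6  r=6⇒Rb=0,th=3,odd=0
L=6*4+3=27  i=0*2+0=0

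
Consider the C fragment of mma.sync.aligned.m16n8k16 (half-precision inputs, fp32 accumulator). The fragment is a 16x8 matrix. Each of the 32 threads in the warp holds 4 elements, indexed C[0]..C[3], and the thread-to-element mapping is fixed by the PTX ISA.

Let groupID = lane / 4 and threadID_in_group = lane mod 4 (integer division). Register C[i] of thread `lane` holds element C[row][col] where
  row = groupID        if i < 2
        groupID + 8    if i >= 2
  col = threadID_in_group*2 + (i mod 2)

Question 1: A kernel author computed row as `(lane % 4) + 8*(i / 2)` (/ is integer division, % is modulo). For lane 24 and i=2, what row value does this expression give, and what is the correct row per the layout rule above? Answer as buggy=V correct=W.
`(lane % 4) + 8*(i / 2)`[24,2]->8
L=24->g=24>>2=6, t=24&3=0
[2]->row 6+8=14  col 0·2+0=0
row: 8 vs 14

buggy=8 correct=14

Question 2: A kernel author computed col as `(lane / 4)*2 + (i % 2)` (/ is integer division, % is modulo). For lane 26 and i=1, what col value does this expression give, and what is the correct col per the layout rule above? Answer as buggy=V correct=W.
buggy=13 correct=5

`(lane / 4)*2 + (i % 2)`[26,1]=>13
lane 26: grp=6 (26/4), tig=2 (26%4)
i=1: r=6+0=6, c=2*2+1=5
col: 13 vs 5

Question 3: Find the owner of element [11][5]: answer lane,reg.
r: 11->gid=3,r8=1  c: 5->tid=2,i&1=1
L=3*4+2=14  i=1*2+1=3

14,3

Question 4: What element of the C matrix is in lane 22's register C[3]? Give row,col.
13,5

L=22=>grp=22>>2=5, tig=22&3=2
[3]=>row 5+8=13  col 2·2+1=5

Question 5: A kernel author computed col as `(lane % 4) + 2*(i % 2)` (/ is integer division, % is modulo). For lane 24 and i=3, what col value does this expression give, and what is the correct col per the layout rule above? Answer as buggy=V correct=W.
buggy=2 correct=1

`(lane % 4) + 2*(i % 2)`[24,3]->2
lane 24->24/4=6, 24 mod 4=0
i=3  r:6+8->14  c:2·0+1->1
col: 2 vs 1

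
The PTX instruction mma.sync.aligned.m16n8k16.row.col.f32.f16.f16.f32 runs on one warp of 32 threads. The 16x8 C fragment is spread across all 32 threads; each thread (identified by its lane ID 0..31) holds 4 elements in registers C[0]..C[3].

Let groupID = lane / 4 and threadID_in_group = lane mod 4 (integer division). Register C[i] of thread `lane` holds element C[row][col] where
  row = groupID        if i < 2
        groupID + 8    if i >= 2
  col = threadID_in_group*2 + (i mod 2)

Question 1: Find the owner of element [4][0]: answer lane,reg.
16,0

r=4→G=4,rhi=0  c=0→T=0,p=0
L=4*4+0=16  i=0*2+0=0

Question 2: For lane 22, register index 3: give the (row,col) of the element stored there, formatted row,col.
13,5

L=22⇒gr=22>>2=5, th=22&3=2
[3]⇒row 5+8=13  col 2·2+1=5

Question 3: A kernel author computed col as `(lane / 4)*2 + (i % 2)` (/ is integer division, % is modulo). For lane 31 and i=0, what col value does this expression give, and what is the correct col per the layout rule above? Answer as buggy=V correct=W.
`(lane / 4)*2 + (i % 2)`[31,0]→14
lane 31: G=7 (31/4), T=3 (31%4)
i=0: r=7+0=7, c=3*2+0=6
col: 14 vs 6

buggy=14 correct=6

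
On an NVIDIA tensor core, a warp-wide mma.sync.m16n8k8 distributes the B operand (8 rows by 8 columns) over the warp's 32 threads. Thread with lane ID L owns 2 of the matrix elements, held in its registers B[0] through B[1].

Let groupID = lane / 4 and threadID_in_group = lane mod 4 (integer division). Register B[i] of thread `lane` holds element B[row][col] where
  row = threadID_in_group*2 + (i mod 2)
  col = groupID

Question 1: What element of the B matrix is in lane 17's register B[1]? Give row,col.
3,4

lane 17: G=4 (17/4), T=1 (17%4)
i=1: r=1*2+1=3, c=G=4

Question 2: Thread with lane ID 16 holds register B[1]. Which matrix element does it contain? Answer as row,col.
1,4

lane 16=>16/4=4, 16 mod 4=0
i=1  r:2·0+1=>1  c:4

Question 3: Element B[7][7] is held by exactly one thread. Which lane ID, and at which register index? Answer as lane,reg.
31,1

c=7→G=7  r=7→T=3,p=1
L=7*4+3=31  i=1=1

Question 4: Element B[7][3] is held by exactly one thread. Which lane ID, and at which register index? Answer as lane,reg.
c=3->g=3  r=7->t=3,b0=1
L=3*4+3=15  i=1=1

15,1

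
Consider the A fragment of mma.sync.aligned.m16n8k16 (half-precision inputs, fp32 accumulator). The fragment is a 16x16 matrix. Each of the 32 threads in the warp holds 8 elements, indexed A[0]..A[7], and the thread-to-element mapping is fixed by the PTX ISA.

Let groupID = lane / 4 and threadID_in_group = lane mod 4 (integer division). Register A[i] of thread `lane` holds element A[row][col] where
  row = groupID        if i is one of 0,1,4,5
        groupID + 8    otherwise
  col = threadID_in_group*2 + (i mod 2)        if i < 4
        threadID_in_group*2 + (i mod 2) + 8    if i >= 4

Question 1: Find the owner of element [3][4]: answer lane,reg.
14,0

r=3⇒gr=3,Rb=0  c=4⇒Cb=0,th=2,odd=0
L=3*4+2=14  i=0*4+0*2+0=0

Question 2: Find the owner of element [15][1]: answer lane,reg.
28,3

r: 15->gid=7,r8=1  c: 1->c8=0,tid=0,i&1=1
L=7*4+0=28  i=0*4+1*2+1=3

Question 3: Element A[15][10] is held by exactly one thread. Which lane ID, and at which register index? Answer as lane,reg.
29,6

r:15=>grp=7,rB=1  c:10=>cB=1,tig=1,lo=0
L=7*4+1=29  i=1*4+1*2+0=6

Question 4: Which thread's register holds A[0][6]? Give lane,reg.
3,0

r=0⇒gr=0,Rb=0  c=6⇒Cb=0,th=3,odd=0
L=0*4+3=3  i=0*4+0*2+0=0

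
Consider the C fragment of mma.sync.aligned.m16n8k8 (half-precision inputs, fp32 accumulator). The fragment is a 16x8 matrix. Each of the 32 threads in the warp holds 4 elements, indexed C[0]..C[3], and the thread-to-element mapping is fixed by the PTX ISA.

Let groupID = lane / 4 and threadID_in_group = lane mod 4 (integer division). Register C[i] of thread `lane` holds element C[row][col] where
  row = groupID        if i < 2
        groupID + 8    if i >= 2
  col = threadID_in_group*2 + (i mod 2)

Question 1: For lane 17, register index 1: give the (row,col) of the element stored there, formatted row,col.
4,3

L=17->g=17>>2=4, t=17&3=1
[1]->row 4+0=4  col 1·2+1=3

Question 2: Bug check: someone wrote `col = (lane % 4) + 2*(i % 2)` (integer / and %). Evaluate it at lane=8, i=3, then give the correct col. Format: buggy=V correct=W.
buggy=2 correct=1

`(lane % 4) + 2*(i % 2)`[8,3]⇒2
lane 8⇒8/4=2, 8 mod 4=0
i=3  r:2+8⇒10  c:2·0+1⇒1
col: 2 vs 1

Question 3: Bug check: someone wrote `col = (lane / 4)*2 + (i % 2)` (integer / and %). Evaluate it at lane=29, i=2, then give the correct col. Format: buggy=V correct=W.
buggy=14 correct=2

`(lane / 4)*2 + (i % 2)`[29,2]=>14
lane 29=>29/4=7, 29 mod 4=1
i=2  r:7+8=>15  c:2·1+0=>2
col: 14 vs 2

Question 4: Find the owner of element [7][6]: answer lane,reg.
31,0

r=7⇒gr=7,Rb=0  c=6⇒th=3,odd=0
L=7*4+3=31  i=0*2+0=0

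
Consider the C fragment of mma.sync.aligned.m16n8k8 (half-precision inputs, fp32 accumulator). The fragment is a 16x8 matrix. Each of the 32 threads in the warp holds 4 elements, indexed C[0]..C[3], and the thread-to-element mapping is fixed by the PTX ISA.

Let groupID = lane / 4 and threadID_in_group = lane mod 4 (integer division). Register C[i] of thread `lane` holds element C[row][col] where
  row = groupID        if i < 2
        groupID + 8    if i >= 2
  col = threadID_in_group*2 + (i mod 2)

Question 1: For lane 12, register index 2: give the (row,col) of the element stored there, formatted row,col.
11,0

lane 12: grp=3 (12/4), tig=0 (12%4)
i=2: r=3+8=11, c=0*2+0=0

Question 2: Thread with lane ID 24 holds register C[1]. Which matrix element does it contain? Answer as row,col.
24: gr=6,th=0
[1] (6+0,0*2+1) = (6,1)

6,1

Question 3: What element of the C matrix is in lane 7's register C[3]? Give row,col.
9,7

lane 7→7/4=1, 7 mod 4=3
i=3  r:1+8→9  c:2·3+1→7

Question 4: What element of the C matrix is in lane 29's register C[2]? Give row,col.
15,2

L=29->gid=29>>2=7, tid=29&3=1
[2]->row 7+8=15  col 1·2+0=2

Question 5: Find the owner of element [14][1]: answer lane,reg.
24,3

r=14→G=6,rhi=1  c=1→T=0,p=1
L=6*4+0=24  i=1*2+1=3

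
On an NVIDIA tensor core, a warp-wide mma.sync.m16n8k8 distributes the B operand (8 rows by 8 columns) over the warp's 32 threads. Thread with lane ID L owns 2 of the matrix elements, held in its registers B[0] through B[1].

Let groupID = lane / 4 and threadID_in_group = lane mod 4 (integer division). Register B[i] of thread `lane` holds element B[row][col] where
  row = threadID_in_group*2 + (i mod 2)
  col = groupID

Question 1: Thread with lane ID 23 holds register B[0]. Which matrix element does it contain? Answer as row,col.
L=23->g=23>>2=5, t=23&3=3
[0]->row 3·2+0=6  col g=5

6,5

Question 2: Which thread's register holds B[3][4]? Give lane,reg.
17,1

c=4⇒gr=4  r=3⇒th=1,odd=1
L=4*4+1=17  i=1=1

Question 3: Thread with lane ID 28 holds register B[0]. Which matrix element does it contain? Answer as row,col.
28: gr=7,th=0
[0] (0*2+0,7) = (0,7)

0,7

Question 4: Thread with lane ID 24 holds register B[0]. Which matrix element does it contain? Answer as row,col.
0,6

lane 24: G=6 (24/4), T=0 (24%4)
i=0: r=0*2+0=0, c=G=6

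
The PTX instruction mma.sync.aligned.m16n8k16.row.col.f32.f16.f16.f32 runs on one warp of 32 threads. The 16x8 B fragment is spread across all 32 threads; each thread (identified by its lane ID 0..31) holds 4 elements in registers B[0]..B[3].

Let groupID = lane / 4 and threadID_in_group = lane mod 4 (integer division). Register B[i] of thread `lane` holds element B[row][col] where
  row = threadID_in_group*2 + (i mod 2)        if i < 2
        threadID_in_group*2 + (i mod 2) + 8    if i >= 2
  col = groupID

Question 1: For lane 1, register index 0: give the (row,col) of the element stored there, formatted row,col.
1: G=0,T=1
[0] (1*2+0+0,0) = (2,0)

2,0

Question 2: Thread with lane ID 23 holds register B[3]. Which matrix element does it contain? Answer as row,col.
23: grp=5,tig=3
[3] (3*2+1+8,5) = (15,5)

15,5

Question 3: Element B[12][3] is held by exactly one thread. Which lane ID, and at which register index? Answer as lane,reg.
c: 3->gid=3  r: 12->r8=1,tid=2,i&1=0
L=3*4+2=14  i=1*2+0=2

14,2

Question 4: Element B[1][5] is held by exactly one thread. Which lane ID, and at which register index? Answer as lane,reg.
c=5→G=5  r=1→rhi=0,T=0,p=1
L=5*4+0=20  i=0*2+1=1

20,1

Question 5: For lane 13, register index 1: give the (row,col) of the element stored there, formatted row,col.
3,3

lane 13=>13/4=3, 13 mod 4=1
i=1  r:2·1+1+0=>3  c:3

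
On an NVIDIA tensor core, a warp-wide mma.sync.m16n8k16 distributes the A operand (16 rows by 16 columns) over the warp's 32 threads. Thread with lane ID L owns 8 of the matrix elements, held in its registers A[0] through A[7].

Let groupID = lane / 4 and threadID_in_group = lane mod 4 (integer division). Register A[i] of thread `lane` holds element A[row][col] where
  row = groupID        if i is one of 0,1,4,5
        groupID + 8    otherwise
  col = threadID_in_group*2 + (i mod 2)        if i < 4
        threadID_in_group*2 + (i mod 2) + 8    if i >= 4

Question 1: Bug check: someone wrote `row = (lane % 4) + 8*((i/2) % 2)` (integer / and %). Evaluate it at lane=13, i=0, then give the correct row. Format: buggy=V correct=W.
`(lane % 4) + 8*((i/2) % 2)`[13,0]->1
lane 13: g=3 (13/4), t=1 (13%4)
i=0: r=3+0=3, c=1*2+0+0=2
row: 1 vs 3

buggy=1 correct=3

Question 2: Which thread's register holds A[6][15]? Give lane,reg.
r=6⇒gr=6,Rb=0  c=15⇒Cb=1,th=3,odd=1
L=6*4+3=27  i=1*4+0*2+1=5

27,5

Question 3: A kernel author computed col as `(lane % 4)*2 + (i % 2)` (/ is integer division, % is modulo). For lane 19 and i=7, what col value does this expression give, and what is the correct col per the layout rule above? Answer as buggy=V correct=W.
buggy=7 correct=15

`(lane % 4)*2 + (i % 2)`[19,7]->7
19: g=4,t=3
[7] (4+8,3*2+1+8) = (12,15)
col: 7 vs 15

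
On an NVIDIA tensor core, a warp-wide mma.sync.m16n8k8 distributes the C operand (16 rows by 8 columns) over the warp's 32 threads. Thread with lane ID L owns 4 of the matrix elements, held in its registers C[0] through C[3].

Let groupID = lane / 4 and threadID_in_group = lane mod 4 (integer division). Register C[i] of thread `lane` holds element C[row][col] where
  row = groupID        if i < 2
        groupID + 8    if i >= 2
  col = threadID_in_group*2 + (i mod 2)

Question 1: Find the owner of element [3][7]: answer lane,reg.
15,1

r=3->g=3,rb=0  c=7->t=3,b0=1
L=3*4+3=15  i=0*2+1=1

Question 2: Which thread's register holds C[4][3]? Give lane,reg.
17,1

r=4→G=4,rhi=0  c=3→T=1,p=1
L=4*4+1=17  i=0*2+1=1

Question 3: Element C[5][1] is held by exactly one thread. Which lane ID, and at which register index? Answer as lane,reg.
20,1

r: 5->gid=5,r8=0  c: 1->tid=0,i&1=1
L=5*4+0=20  i=0*2+1=1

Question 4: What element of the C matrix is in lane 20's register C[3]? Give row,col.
13,1

20: G=5,T=0
[3] (5+8,0*2+1) = (13,1)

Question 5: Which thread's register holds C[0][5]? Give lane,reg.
2,1

r=0→G=0,rhi=0  c=5→T=2,p=1
L=0*4+2=2  i=0*2+1=1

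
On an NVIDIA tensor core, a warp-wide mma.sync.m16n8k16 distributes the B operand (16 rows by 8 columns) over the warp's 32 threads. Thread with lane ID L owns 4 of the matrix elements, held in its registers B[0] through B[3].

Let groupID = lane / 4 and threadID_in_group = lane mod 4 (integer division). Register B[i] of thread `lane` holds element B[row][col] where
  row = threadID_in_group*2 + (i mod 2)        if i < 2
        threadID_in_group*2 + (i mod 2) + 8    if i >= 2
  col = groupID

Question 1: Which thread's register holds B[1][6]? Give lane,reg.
24,1

c=6→G=6  r=1→rhi=0,T=0,p=1
L=6*4+0=24  i=0*2+1=1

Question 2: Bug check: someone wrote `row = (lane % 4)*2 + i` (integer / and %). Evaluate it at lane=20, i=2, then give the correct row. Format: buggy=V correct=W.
buggy=2 correct=8

`(lane % 4)*2 + i`[20,2]→2
20: G=5,T=0
[2] (0*2+0+8,5) = (8,5)
row: 2 vs 8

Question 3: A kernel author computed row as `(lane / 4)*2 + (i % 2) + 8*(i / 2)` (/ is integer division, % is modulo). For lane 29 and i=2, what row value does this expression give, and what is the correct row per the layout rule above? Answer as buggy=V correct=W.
buggy=22 correct=10

`(lane / 4)*2 + (i % 2) + 8*(i / 2)`[29,2]⇒22
L=29⇒gr=29>>2=7, th=29&3=1
[2]⇒row 1·2+0+8=10  col gr=7
row: 22 vs 10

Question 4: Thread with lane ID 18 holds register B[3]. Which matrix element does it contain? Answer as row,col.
13,4

18: G=4,T=2
[3] (2*2+1+8,4) = (13,4)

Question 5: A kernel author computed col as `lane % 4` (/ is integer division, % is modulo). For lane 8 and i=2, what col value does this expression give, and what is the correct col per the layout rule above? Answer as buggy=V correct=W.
buggy=0 correct=2

`lane % 4`[8,2]->0
8: gid=2,tid=0
[2] (0*2+0+8,2) = (8,2)
col: 0 vs 2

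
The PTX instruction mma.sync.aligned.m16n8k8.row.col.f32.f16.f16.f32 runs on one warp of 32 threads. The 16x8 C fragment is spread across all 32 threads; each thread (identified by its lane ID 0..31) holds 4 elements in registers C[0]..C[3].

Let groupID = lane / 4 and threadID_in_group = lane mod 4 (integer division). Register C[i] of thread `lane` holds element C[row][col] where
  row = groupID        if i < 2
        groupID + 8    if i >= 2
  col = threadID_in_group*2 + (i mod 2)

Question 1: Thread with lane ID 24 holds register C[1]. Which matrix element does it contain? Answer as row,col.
24: grp=6,tig=0
[1] (6+0,0*2+1) = (6,1)

6,1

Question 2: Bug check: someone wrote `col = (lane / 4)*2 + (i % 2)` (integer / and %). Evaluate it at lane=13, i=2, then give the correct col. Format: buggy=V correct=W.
`(lane / 4)*2 + (i % 2)`[13,2]->6
L=13->g=13>>2=3, t=13&3=1
[2]->row 3+8=11  col 1·2+0=2
col: 6 vs 2

buggy=6 correct=2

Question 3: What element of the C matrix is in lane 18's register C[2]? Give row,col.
L=18=>grp=18>>2=4, tig=18&3=2
[2]=>row 4+8=12  col 2·2+0=4

12,4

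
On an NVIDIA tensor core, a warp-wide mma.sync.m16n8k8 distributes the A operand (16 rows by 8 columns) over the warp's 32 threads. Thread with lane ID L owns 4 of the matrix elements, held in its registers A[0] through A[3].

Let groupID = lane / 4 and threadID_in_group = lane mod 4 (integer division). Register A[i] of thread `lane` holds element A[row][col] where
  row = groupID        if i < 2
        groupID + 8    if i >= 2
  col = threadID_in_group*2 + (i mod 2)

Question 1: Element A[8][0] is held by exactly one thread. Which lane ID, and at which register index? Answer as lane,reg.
0,2

r:8=>grp=0,rB=1  c:0=>tig=0,lo=0
L=0*4+0=0  i=1*2+0=2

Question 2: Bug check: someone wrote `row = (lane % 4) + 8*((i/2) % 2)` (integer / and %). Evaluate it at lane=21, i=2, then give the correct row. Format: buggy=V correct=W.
buggy=9 correct=13

`(lane % 4) + 8*((i/2) % 2)`[21,2]->9
21: gid=5,tid=1
[2] (5+8,1*2+0) = (13,2)
row: 9 vs 13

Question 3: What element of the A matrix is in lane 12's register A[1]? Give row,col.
12: grp=3,tig=0
[1] (3+0,0*2+1) = (3,1)

3,1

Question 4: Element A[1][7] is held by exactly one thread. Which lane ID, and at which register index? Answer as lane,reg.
r=1->g=1,rb=0  c=7->t=3,b0=1
L=1*4+3=7  i=0*2+1=1

7,1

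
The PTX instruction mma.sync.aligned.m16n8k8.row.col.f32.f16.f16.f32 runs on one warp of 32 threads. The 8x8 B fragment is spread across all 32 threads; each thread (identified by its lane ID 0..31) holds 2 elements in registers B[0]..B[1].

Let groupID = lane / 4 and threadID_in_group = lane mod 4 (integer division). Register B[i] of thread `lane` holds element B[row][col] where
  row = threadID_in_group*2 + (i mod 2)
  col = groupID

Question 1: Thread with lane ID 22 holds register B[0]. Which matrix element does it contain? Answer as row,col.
4,5

22: g=5,t=2
[0] (2*2+0,5) = (4,5)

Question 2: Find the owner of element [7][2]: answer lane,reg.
11,1

c=2→G=2  r=7→T=3,p=1
L=2*4+3=11  i=1=1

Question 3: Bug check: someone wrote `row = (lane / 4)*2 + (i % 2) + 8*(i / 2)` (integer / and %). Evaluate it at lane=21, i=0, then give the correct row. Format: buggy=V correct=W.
buggy=10 correct=2

`(lane / 4)*2 + (i % 2) + 8*(i / 2)`[21,0]=>10
lane 21: grp=5 (21/4), tig=1 (21%4)
i=0: r=1*2+0=2, c=grp=5
row: 10 vs 2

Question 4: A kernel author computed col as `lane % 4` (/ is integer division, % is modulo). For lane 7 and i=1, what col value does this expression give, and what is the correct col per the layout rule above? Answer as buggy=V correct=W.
`lane % 4`[7,1]→3
lane 7→7/4=1, 7 mod 4=3
i=1  r:2·3+1→7  c:1
col: 3 vs 1

buggy=3 correct=1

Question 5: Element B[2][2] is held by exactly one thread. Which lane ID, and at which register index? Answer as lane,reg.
c=2→G=2  r=2→T=1,p=0
L=2*4+1=9  i=0=0

9,0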